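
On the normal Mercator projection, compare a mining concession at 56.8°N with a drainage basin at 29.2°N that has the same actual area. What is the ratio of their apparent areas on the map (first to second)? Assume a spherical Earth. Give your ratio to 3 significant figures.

Mercator areal scale is sec²φ.
At 56.8°: sec²(56.8°) = 1/0.5476² = 3.335.
At 29.2°: sec²(29.2°) = 1/0.8729² = 1.312.
Ratio = 3.335/1.312 = cos²(29.2°)/cos²(56.8°) ≈ 2.54.

2.54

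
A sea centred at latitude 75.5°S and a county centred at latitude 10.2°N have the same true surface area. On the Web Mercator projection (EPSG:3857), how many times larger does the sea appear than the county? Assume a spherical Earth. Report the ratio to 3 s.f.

15.5

Mercator is conformal with k = sec φ, so areal scale = k² = sec²φ.
At 75.5°: sec²(75.5°) = 1/0.2504² = 15.95.
At 10.2°: sec²(10.2°) = 1/0.9842² = 1.032.
Ratio = 15.95/1.032 = cos²(10.2°)/cos²(75.5°) ≈ 15.5.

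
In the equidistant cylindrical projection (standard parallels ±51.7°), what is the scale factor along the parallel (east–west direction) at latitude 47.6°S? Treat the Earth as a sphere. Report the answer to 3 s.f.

0.919

The equidistant cylindrical projection with φ₀ = 51.7° has h = 1 (meridians true) and k = cos φ₀ / cos φ along parallels.
k = cos 51.7° / cos 47.6° = 0.6198/0.6743 = 0.9191.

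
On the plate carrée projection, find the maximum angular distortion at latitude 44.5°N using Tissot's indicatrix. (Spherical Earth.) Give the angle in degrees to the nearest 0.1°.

19.3°

In the plate carrée (x = Rλ, y = Rφ), meridians are true-scale (h = 1) and parallels are stretched by k = sec φ.
At 44.5°: h = 1.000, k = 1.402; principal scales a = 1.402, b = 1.000.
sin(ω/2) = (a − b)/(a + b) = 0.4020/2.402 = 0.1674, so ω = 2 arcsin(0.1674) ≈ 19.3°.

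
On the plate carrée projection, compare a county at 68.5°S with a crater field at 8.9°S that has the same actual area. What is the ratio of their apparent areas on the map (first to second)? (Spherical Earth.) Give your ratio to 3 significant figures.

2.70

In the plate carrée (x = Rλ, y = Rφ), meridians are true-scale (h = 1) and parallels are stretched by k = sec φ.
Areal scale at 68.5°: h·k = 1.000 × 2.729 = 2.729.
Areal scale at 8.9°: h·k = 1.000 × 1.012 = 1.012.
Ratio = 2.729/1.012 ≈ 2.70.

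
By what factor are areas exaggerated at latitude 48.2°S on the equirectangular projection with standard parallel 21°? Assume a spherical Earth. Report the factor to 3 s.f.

In the equirectangular projection with standard parallel φ₀ = 21° (x = Rλ cos φ₀, y = Rφ), meridians are true-scale (h = 1) and the parallel scale is k = cos φ₀ / cos φ.
Areal scale = h·k = 1 × cos φ₀ / cos φ; at 48.2°, h = 1.000, k = 1.401, so h·k = 1.401.

1.40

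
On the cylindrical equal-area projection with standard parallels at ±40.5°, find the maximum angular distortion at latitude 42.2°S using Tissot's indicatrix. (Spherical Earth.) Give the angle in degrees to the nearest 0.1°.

Cylindrical equal-area (φ₀ = 40.5°): h = cos φ / cos 40.5° along meridians, k = cos 40.5° / cos φ along parallels; h·k = 1.
At 42.2°: h = 0.9742, k = 1.026; principal scales a = 1.026, b = 0.9742.
sin(ω/2) = (a − b)/(a + b) = 0.05224/2.001 = 0.02611, so ω = 2 arcsin(0.02611) ≈ 3.0°.

3.0°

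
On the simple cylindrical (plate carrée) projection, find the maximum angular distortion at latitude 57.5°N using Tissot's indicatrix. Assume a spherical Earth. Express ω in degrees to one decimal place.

Plate carrée maps x = Rλ, y = Rφ. The meridian scale is h = 1 and the parallel scale is k = 1/cos φ = sec φ.
At 57.5°: h = 1.000, k = 1.861; principal scales a = 1.861, b = 1.000.
sin(ω/2) = (a − b)/(a + b) = 0.8612/2.861 = 0.3010, so ω = 2 arcsin(0.3010) ≈ 35.0°.

35.0°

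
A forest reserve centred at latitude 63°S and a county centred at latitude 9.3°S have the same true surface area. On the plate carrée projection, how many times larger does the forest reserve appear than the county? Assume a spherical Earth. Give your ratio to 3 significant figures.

2.17

In the plate carrée (x = Rλ, y = Rφ), meridians are true-scale (h = 1) and parallels are stretched by k = sec φ.
Areal scale at 63°: h·k = 1.000 × 2.203 = 2.203.
Areal scale at 9.3°: h·k = 1.000 × 1.013 = 1.013.
Ratio = 2.203/1.013 ≈ 2.17.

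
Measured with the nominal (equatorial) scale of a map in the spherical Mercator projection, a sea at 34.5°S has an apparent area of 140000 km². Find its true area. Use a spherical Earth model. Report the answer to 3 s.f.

95100 km²

The Mercator projection is conformal; its linear scale factor is the same in every direction and equals sec φ = 1/cos φ.
Areal scale = k² = sec²φ = 1/cos²(34.5°) = 1/0.8241² = 1.472.
True area = apparent / (areal scale) = 140000 / 1.472 ≈ 95100 km².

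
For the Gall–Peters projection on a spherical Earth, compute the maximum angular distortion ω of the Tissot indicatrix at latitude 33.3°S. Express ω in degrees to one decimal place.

Gall–Peters is a cylindrical equal-area projection with standard parallels at ±45°. Cylindrical equal-area (φ₀ = 45°): h = cos φ / cos 45° along meridians, k = cos 45° / cos φ along parallels; h·k = 1.
At 33.3°: h = 1.182, k = 0.8460; principal scales a = 1.182, b = 0.8460.
sin(ω/2) = (a − b)/(a + b) = 0.3360/2.028 = 0.1657, so ω = 2 arcsin(0.1657) ≈ 19.1°.

19.1°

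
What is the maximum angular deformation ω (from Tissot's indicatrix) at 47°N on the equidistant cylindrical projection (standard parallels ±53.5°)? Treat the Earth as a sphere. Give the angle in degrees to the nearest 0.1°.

With standard parallel φ₀ = 53.5°, the equirectangular projection gives x = Rλ cos φ₀, y = Rφ, so h = 1 and k = cos 53.5° / cos φ.
At 47°: h = 1.000, k = 0.8722; principal scales a = 1.000, b = 0.8722.
sin(ω/2) = (a − b)/(a + b) = 0.1278/1.872 = 0.06828, so ω = 2 arcsin(0.06828) ≈ 7.8°.

7.8°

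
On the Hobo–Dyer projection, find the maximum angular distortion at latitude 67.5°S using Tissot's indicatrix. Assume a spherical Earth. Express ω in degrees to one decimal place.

The Hobo–Dyer projection is cylindrical equal-area with φ₀ = 37.5°. For cylindrical equal-area with standard parallel φ₀, h = cos φ / cos φ₀ and k = cos φ₀ / cos φ, so h·k = 1.
At 67.5°: h = 0.4824, k = 2.073; principal scales a = 2.073, b = 0.4824.
sin(ω/2) = (a − b)/(a + b) = 1.591/2.555 = 0.6225, so ω = 2 arcsin(0.6225) ≈ 77.0°.

77.0°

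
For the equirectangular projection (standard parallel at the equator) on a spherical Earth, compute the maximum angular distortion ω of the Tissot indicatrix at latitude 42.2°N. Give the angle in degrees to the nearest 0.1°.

For the equirectangular projection with φ₀ = 0 (plate carrée), h = 1 along meridians and k = sec φ along parallels.
At 42.2°: h = 1.000, k = 1.350; principal scales a = 1.350, b = 1.000.
sin(ω/2) = (a − b)/(a + b) = 0.3499/2.350 = 0.1489, so ω = 2 arcsin(0.1489) ≈ 17.1°.

17.1°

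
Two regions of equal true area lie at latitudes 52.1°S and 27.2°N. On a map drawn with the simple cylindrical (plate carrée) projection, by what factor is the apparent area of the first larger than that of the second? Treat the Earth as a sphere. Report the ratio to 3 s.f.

Plate carrée maps x = Rλ, y = Rφ. The meridian scale is h = 1 and the parallel scale is k = 1/cos φ = sec φ.
Areal scale at 52.1°: h·k = 1.000 × 1.628 = 1.628.
Areal scale at 27.2°: h·k = 1.000 × 1.124 = 1.124.
Ratio = 1.628/1.124 ≈ 1.45.

1.45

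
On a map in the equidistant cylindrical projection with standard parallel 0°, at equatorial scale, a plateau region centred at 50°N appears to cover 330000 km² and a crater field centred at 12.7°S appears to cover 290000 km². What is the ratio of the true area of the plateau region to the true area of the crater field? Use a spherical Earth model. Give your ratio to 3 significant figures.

On the plate carrée, areal scale = h·k = 1 × sec φ, so true area = apparent × cos φ.
True area of plateau region: 330000 × cos(50°) = 330000 × 0.6428 = 212100 km².
True area of crater field: 290000 × cos(12.7°) = 290000 × 0.9755 = 282900 km².
Ratio = 212100 / 282900 ≈ 0.750.

0.750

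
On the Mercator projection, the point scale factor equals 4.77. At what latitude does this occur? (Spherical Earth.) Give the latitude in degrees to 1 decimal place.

Mercator scale is k = sec φ = 1/cos φ.
1/cos φ = 4.77  ⇒  cos φ = 0.2096  ⇒  φ = arccos(0.2096) ≈ 77.9°.

77.9°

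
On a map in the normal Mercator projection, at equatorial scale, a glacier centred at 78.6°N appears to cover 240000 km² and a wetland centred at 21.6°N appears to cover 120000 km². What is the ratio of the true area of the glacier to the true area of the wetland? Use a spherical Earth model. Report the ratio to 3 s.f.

On Mercator the areal scale is sec²φ, so true area = apparent × cos²φ.
True area of glacier: 240000 × cos²(78.6°) = 240000 × 0.03907 = 9376 km².
True area of wetland: 120000 × cos²(21.6°) = 120000 × 0.8645 = 103700 km².
Ratio = 9376 / 103700 ≈ 0.0904.

0.0904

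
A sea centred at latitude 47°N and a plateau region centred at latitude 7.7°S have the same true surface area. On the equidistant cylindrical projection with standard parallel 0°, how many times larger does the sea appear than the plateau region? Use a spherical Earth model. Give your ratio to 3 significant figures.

1.45

In the plate carrée (x = Rλ, y = Rφ), meridians are true-scale (h = 1) and parallels are stretched by k = sec φ.
Areal scale at 47°: h·k = 1.000 × 1.466 = 1.466.
Areal scale at 7.7°: h·k = 1.000 × 1.009 = 1.009.
Ratio = 1.466/1.009 ≈ 1.45.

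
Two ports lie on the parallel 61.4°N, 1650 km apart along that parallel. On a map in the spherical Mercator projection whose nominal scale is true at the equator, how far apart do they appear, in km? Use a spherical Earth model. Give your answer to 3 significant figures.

For Mercator, h = k = sec φ (a conformal cylindrical projection has a single point scale, 1/cos φ).
Along the parallel, k = sec 61.4° = 1/0.4787 = 2.089.
Map distance = 1650 × 2.089 ≈ 3450 km.

3450 km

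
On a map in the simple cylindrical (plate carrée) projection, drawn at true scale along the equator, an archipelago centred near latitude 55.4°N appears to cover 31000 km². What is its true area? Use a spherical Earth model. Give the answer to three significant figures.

17600 km²

For the equirectangular projection with φ₀ = 0 (plate carrée), h = 1 along meridians and k = sec φ along parallels.
Areal scale = h·k = 1 × sec φ; at 55.4°, h = 1.000, k = 1.761, so h·k = 1.761.
True area = apparent / (areal scale) = 31000 / 1.761 ≈ 17600 km².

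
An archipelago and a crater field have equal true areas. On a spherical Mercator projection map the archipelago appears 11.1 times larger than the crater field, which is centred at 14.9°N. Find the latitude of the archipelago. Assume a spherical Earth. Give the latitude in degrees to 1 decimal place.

73.1°

Mercator areal scale is sec²φ, so apparent-area ratio = sec²φ₁ / sec²φ₂ = cos²φ₂ / cos²φ₁.
cos²φ₂ / cos²φ₁ = 11.1  ⇒  cos φ₁ = cos 14.9° / √11.1 = 0.9664/3.332 = 0.2901.
φ₁ = arccos(0.2901) ≈ 73.1°.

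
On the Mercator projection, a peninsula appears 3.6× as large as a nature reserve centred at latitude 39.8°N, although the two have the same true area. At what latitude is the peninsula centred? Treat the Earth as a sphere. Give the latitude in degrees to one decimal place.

On Mercator, (apparent₁)/(apparent₂) = sec²φ₁ / sec²φ₂ when true areas are equal.
cos²φ₂ / cos²φ₁ = 3.6  ⇒  cos φ₁ = cos 39.8° / √3.6 = 0.7683/1.897 = 0.4049.
φ₁ = arccos(0.4049) ≈ 66.1°.

66.1°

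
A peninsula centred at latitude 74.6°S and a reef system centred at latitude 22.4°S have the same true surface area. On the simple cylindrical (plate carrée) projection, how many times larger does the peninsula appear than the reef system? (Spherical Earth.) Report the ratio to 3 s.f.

3.48

In the plate carrée (x = Rλ, y = Rφ), meridians are true-scale (h = 1) and parallels are stretched by k = sec φ.
Areal scale at 74.6°: h·k = 1.000 × 3.766 = 3.766.
Areal scale at 22.4°: h·k = 1.000 × 1.082 = 1.082.
Ratio = 3.766/1.082 ≈ 3.48.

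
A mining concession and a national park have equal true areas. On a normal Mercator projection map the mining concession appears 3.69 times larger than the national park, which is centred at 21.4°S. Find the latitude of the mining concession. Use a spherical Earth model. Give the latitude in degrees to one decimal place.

61.0°

On Mercator, (apparent₁)/(apparent₂) = sec²φ₁ / sec²φ₂ when true areas are equal.
cos²φ₂ / cos²φ₁ = 3.69  ⇒  cos φ₁ = cos 21.4° / √3.69 = 0.9311/1.921 = 0.4847.
φ₁ = arccos(0.4847) ≈ 61.0°.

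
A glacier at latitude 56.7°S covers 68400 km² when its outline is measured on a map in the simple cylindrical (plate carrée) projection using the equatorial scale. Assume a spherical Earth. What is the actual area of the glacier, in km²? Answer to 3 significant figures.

37600 km²

For the equirectangular projection with φ₀ = 0 (plate carrée), h = 1 along meridians and k = sec φ along parallels.
Areal scale = h·k = 1 × sec φ; at 56.7°, h = 1.000, k = 1.821, so h·k = 1.821.
True area = apparent / (areal scale) = 68400 / 1.821 ≈ 37600 km².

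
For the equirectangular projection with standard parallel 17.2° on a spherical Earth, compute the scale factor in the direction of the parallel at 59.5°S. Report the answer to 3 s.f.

The equidistant cylindrical projection with φ₀ = 17.2° has h = 1 (meridians true) and k = cos φ₀ / cos φ along parallels.
k = cos 17.2° / cos 59.5° = 0.9553/0.5075 = 1.882.

1.88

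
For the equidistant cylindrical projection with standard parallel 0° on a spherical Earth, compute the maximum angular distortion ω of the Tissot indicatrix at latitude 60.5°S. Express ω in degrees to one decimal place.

Plate carrée maps x = Rλ, y = Rφ. The meridian scale is h = 1 and the parallel scale is k = 1/cos φ = sec φ.
At 60.5°: h = 1.000, k = 2.031; principal scales a = 2.031, b = 1.000.
sin(ω/2) = (a − b)/(a + b) = 1.031/3.031 = 0.3401, so ω = 2 arcsin(0.3401) ≈ 39.8°.

39.8°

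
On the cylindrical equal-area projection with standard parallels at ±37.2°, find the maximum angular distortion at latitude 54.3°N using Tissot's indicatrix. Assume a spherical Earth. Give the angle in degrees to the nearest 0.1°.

Cylindrical equal-area (φ₀ = 37.2°): h = cos φ / cos 37.2° along meridians, k = cos 37.2° / cos φ along parallels; h·k = 1.
At 54.3°: h = 0.7326, k = 1.365; principal scales a = 1.365, b = 0.7326.
sin(ω/2) = (a − b)/(a + b) = 0.6324/2.098 = 0.3015, so ω = 2 arcsin(0.3015) ≈ 35.1°.

35.1°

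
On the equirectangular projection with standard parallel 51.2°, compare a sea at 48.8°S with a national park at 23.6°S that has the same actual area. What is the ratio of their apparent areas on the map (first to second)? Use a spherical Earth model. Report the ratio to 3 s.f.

1.39

With standard parallel φ₀ = 51.2°, the equirectangular projection gives x = Rλ cos φ₀, y = Rφ, so h = 1 and k = cos 51.2° / cos φ.
Areal scale at 48.8°: h·k = 1.000 × 0.9513 = 0.9513.
Areal scale at 23.6°: h·k = 1.000 × 0.6838 = 0.6838.
Ratio = 0.9513/0.6838 ≈ 1.39.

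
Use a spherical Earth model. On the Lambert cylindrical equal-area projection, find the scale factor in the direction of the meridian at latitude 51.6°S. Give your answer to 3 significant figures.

0.621

The Lambert cylindrical equal-area projection is the cylindrical equal-area projection with its standard parallel at the equator (φ₀ = 0). Cylindrical equal-area (φ₀ = 0°): h = cos φ / cos 0° along meridians, k = cos 0° / cos φ along parallels; h·k = 1.
h = cos 51.6° / cos 0° = 0.6211/1.000 = 0.6211.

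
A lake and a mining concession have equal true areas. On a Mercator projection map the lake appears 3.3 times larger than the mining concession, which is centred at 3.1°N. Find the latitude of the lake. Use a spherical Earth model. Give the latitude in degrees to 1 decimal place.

For equal true areas on Mercator, apparent areas scale as sec²φ, so the ratio is cos²φ₂ / cos²φ₁.
cos²φ₂ / cos²φ₁ = 3.3  ⇒  cos φ₁ = cos 3.1° / √3.3 = 0.9985/1.817 = 0.5497.
φ₁ = arccos(0.5497) ≈ 56.7°.

56.7°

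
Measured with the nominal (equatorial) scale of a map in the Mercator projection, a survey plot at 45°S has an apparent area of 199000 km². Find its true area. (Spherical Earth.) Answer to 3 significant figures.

For Mercator, h = k = sec φ (a conformal cylindrical projection has a single point scale, 1/cos φ).
Areal scale = k² = sec²φ = 1/cos²(45°) = 1/0.7071² = 2.000.
True area = apparent / (areal scale) = 199000 / 2.000 ≈ 99500 km².

99500 km²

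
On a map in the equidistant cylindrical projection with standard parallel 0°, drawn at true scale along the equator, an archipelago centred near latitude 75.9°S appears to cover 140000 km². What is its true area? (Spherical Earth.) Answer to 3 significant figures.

In the plate carrée (x = Rλ, y = Rφ), meridians are true-scale (h = 1) and parallels are stretched by k = sec φ.
Areal scale = h·k = 1 × sec φ; at 75.9°, h = 1.000, k = 4.105, so h·k = 4.105.
True area = apparent / (areal scale) = 140000 / 4.105 ≈ 34100 km².

34100 km²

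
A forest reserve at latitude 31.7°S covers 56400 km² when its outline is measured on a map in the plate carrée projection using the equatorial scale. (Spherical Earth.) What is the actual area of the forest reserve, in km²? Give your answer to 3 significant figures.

48000 km²

Plate carrée maps x = Rλ, y = Rφ. The meridian scale is h = 1 and the parallel scale is k = 1/cos φ = sec φ.
Areal scale = h·k = 1 × sec φ; at 31.7°, h = 1.000, k = 1.175, so h·k = 1.175.
True area = apparent / (areal scale) = 56400 / 1.175 ≈ 48000 km².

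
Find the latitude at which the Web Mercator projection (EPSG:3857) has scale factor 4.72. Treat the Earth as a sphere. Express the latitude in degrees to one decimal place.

77.8°

Mercator scale is k = sec φ = 1/cos φ.
1/cos φ = 4.72  ⇒  cos φ = 0.2119  ⇒  φ = arccos(0.2119) ≈ 77.8°.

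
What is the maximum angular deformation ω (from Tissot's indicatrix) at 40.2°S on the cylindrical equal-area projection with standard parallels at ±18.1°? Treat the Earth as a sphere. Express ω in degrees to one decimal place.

24.9°

A cylindrical equal-area projection with standard parallel φ₀ has meridian scale h = cos φ / cos φ₀ and parallel scale k = cos φ₀ / cos φ (so areas are preserved, h·k = 1).
At 40.2°: h = 0.8036, k = 1.244; principal scales a = 1.244, b = 0.8036.
sin(ω/2) = (a − b)/(a + b) = 0.4409/2.048 = 0.2153, so ω = 2 arcsin(0.2153) ≈ 24.9°.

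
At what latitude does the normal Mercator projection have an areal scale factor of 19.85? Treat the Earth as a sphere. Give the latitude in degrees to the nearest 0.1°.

Mercator areal scale is sec²φ.
sec²φ = 19.85  ⇒  cos²φ = 0.05038  ⇒  cos φ = 0.2245.
φ = arccos(0.2245) ≈ 77.0°.

77.0°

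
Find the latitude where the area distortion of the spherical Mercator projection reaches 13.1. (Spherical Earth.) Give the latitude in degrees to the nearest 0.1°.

74.0°

Mercator areal scale is sec²φ.
sec²φ = 13.1  ⇒  cos²φ = 0.07634  ⇒  cos φ = 0.2763.
φ = arccos(0.2763) ≈ 74.0°.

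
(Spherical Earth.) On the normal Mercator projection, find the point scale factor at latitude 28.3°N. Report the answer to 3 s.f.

1.14

Mercator is conformal, so the point scale is isotropic: h = k = sec φ = 1/cos φ.
k = 1/cos 28.3° = 1/0.8805 = 1.136.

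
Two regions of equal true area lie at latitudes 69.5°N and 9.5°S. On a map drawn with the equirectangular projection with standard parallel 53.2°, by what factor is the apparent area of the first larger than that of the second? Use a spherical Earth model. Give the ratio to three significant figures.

With standard parallel φ₀ = 53.2°, the equirectangular projection gives x = Rλ cos φ₀, y = Rφ, so h = 1 and k = cos 53.2° / cos φ.
Areal scale at 69.5°: h·k = 1.000 × 1.710 = 1.710.
Areal scale at 9.5°: h·k = 1.000 × 0.6074 = 0.6074.
Ratio = 1.710/0.6074 ≈ 2.82.

2.82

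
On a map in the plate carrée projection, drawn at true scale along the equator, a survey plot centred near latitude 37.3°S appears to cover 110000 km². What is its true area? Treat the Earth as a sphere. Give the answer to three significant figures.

For the equirectangular projection with φ₀ = 0 (plate carrée), h = 1 along meridians and k = sec φ along parallels.
Areal scale = h·k = 1 × sec φ; at 37.3°, h = 1.000, k = 1.257, so h·k = 1.257.
True area = apparent / (areal scale) = 110000 / 1.257 ≈ 87500 km².

87500 km²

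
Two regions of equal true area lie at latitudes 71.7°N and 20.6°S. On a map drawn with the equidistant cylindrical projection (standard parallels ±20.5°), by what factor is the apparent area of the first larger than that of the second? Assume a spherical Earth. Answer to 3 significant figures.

In the equirectangular projection with standard parallel φ₀ = 20.5° (x = Rλ cos φ₀, y = Rφ), meridians are true-scale (h = 1) and the parallel scale is k = cos φ₀ / cos φ.
Areal scale at 71.7°: h·k = 1.000 × 2.983 = 2.983.
Areal scale at 20.6°: h·k = 1.000 × 1.001 = 1.001.
Ratio = 2.983/1.001 ≈ 2.98.

2.98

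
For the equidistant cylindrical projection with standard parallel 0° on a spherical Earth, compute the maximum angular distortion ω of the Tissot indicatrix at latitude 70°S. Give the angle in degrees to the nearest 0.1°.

58.7°

In the plate carrée (x = Rλ, y = Rφ), meridians are true-scale (h = 1) and parallels are stretched by k = sec φ.
At 70°: h = 1.000, k = 2.924; principal scales a = 2.924, b = 1.000.
sin(ω/2) = (a − b)/(a + b) = 1.924/3.924 = 0.4903, so ω = 2 arcsin(0.4903) ≈ 58.7°.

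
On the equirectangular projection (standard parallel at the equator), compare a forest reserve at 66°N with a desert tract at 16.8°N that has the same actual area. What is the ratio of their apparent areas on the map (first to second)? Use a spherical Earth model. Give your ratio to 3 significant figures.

2.35

Plate carrée maps x = Rλ, y = Rφ. The meridian scale is h = 1 and the parallel scale is k = 1/cos φ = sec φ.
Areal scale at 66°: h·k = 1.000 × 2.459 = 2.459.
Areal scale at 16.8°: h·k = 1.000 × 1.045 = 1.045.
Ratio = 2.459/1.045 ≈ 2.35.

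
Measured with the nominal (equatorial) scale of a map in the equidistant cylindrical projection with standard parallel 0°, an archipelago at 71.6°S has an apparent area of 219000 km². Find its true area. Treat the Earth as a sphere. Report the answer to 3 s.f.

69100 km²

Plate carrée maps x = Rλ, y = Rφ. The meridian scale is h = 1 and the parallel scale is k = 1/cos φ = sec φ.
Areal scale = h·k = 1 × sec φ; at 71.6°, h = 1.000, k = 3.168, so h·k = 3.168.
True area = apparent / (areal scale) = 219000 / 3.168 ≈ 69100 km².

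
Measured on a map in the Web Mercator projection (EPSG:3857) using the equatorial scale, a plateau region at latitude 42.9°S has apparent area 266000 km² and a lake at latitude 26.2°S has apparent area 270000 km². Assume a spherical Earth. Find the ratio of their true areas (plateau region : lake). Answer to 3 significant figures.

On Mercator the areal scale is sec²φ, so true area = apparent × cos²φ.
True area of plateau region: 266000 × cos²(42.9°) = 266000 × 0.5366 = 142700 km².
True area of lake: 270000 × cos²(26.2°) = 270000 × 0.8051 = 217400 km².
Ratio = 142700 / 217400 ≈ 0.657.

0.657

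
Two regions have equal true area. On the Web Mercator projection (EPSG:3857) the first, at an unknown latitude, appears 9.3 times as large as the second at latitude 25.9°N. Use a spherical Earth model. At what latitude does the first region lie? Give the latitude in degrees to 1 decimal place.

For equal true areas on Mercator, apparent areas scale as sec²φ, so the ratio is cos²φ₂ / cos²φ₁.
cos²φ₂ / cos²φ₁ = 9.3  ⇒  cos φ₁ = cos 25.9° / √9.3 = 0.8996/3.050 = 0.2950.
φ₁ = arccos(0.2950) ≈ 72.8°.

72.8°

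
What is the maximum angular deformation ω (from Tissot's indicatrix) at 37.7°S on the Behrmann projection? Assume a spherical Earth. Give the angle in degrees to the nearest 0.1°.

10.3°

Behrmann is a cylindrical equal-area projection with standard parallels at ±30°. For cylindrical equal-area with standard parallel φ₀, h = cos φ / cos φ₀ and k = cos φ₀ / cos φ, so h·k = 1.
At 37.7°: h = 0.9136, k = 1.095; principal scales a = 1.095, b = 0.9136.
sin(ω/2) = (a − b)/(a + b) = 0.1809/2.008 = 0.09009, so ω = 2 arcsin(0.09009) ≈ 10.3°.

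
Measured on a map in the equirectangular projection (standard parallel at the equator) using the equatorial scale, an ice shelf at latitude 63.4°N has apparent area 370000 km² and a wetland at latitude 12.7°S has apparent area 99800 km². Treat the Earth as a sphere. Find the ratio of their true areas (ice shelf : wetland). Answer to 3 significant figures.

1.70

On the plate carrée, areal scale = h·k = 1 × sec φ, so true area = apparent × cos φ.
True area of ice shelf: 370000 × cos(63.4°) = 370000 × 0.4478 = 165700 km².
True area of wetland: 99800 × cos(12.7°) = 99800 × 0.9755 = 97360 km².
Ratio = 165700 / 97360 ≈ 1.70.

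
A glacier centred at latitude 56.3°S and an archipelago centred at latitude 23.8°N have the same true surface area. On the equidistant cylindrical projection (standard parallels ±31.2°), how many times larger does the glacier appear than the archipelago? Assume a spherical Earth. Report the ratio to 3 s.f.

1.65

The equidistant cylindrical projection with φ₀ = 31.2° has h = 1 (meridians true) and k = cos φ₀ / cos φ along parallels.
Areal scale at 56.3°: h·k = 1.000 × 1.542 = 1.542.
Areal scale at 23.8°: h·k = 1.000 × 0.9349 = 0.9349.
Ratio = 1.542/0.9349 ≈ 1.65.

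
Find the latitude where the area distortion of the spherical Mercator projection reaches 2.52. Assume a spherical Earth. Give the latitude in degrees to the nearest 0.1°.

51.0°

Mercator areal scale is sec²φ.
sec²φ = 2.52  ⇒  cos²φ = 0.3968  ⇒  cos φ = 0.6299.
φ = arccos(0.6299) ≈ 51.0°.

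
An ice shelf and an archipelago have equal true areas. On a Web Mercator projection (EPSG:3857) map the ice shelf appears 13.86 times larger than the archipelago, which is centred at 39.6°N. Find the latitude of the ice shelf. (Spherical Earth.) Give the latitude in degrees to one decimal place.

78.1°

For equal true areas on Mercator, apparent areas scale as sec²φ, so the ratio is cos²φ₂ / cos²φ₁.
cos²φ₂ / cos²φ₁ = 13.86  ⇒  cos φ₁ = cos 39.6° / √13.86 = 0.7705/3.723 = 0.2070.
φ₁ = arccos(0.2070) ≈ 78.1°.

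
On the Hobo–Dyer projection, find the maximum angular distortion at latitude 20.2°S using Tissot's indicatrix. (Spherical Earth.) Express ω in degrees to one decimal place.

19.2°

The Hobo–Dyer projection is cylindrical equal-area with φ₀ = 37.5°. Cylindrical equal-area (φ₀ = 37.5°): h = cos φ / cos 37.5° along meridians, k = cos 37.5° / cos φ along parallels; h·k = 1.
At 20.2°: h = 1.183, k = 0.8453; principal scales a = 1.183, b = 0.8453.
sin(ω/2) = (a − b)/(a + b) = 0.3376/2.028 = 0.1664, so ω = 2 arcsin(0.1664) ≈ 19.2°.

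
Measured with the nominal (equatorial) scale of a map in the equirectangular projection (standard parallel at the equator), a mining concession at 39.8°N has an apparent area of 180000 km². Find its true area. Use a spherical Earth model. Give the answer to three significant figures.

For the equirectangular projection with φ₀ = 0 (plate carrée), h = 1 along meridians and k = sec φ along parallels.
Areal scale = h·k = 1 × sec φ; at 39.8°, h = 1.000, k = 1.302, so h·k = 1.302.
True area = apparent / (areal scale) = 180000 / 1.302 ≈ 138000 km².

138000 km²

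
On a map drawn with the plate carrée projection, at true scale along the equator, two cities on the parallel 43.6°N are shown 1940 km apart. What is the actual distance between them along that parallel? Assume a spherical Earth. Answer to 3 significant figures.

1400 km

Plate carrée maps x = Rλ, y = Rφ. The meridian scale is h = 1 and the parallel scale is k = 1/cos φ = sec φ.
Along the parallel at 43.6°, map distances are exaggerated by k = sec 43.6° = 1.381.
True distance = 1940 / 1.381 = 1940 × cos 43.6° ≈ 1400 km.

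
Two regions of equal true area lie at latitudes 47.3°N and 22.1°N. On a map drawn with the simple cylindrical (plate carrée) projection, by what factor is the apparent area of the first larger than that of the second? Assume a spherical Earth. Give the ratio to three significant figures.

Plate carrée maps x = Rλ, y = Rφ. The meridian scale is h = 1 and the parallel scale is k = 1/cos φ = sec φ.
Areal scale at 47.3°: h·k = 1.000 × 1.475 = 1.475.
Areal scale at 22.1°: h·k = 1.000 × 1.079 = 1.079.
Ratio = 1.475/1.079 ≈ 1.37.

1.37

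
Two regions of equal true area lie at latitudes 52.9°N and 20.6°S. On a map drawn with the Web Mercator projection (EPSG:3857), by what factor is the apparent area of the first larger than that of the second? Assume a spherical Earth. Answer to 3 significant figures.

Mercator is conformal with k = sec φ, so areal scale = k² = sec²φ.
At 52.9°: sec²(52.9°) = 1/0.6032² = 2.748.
At 20.6°: sec²(20.6°) = 1/0.9361² = 1.141.
Ratio = 2.748/1.141 = cos²(20.6°)/cos²(52.9°) ≈ 2.41.

2.41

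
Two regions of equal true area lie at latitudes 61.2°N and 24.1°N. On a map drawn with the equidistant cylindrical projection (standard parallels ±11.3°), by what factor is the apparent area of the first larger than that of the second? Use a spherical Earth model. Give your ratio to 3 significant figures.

The equidistant cylindrical projection with φ₀ = 11.3° has h = 1 (meridians true) and k = cos φ₀ / cos φ along parallels.
Areal scale at 61.2°: h·k = 1.000 × 2.036 = 2.036.
Areal scale at 24.1°: h·k = 1.000 × 1.074 = 1.074.
Ratio = 2.036/1.074 ≈ 1.89.

1.89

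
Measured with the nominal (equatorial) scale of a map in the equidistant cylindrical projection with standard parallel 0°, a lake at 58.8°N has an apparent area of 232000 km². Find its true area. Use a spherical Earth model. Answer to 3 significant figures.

120000 km²

For the equirectangular projection with φ₀ = 0 (plate carrée), h = 1 along meridians and k = sec φ along parallels.
Areal scale = h·k = 1 × sec φ; at 58.8°, h = 1.000, k = 1.930, so h·k = 1.930.
True area = apparent / (areal scale) = 232000 / 1.930 ≈ 120000 km².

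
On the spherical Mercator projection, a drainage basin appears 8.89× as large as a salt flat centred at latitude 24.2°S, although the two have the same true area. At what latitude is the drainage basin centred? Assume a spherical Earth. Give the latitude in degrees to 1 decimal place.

72.2°

Mercator areal scale is sec²φ, so apparent-area ratio = sec²φ₁ / sec²φ₂ = cos²φ₂ / cos²φ₁.
cos²φ₂ / cos²φ₁ = 8.89  ⇒  cos φ₁ = cos 24.2° / √8.89 = 0.9121/2.982 = 0.3059.
φ₁ = arccos(0.3059) ≈ 72.2°.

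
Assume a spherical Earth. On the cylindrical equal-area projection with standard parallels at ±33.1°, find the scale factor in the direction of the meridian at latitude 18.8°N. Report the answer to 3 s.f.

1.13

Cylindrical equal-area (φ₀ = 33.1°): h = cos φ / cos 33.1° along meridians, k = cos 33.1° / cos φ along parallels; h·k = 1.
h = cos 18.8° / cos 33.1° = 0.9466/0.8377 = 1.130.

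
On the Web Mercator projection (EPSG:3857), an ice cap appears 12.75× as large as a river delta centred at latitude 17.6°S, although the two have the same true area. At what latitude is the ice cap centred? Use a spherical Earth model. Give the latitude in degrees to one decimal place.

74.5°

Mercator areal scale is sec²φ, so apparent-area ratio = sec²φ₁ / sec²φ₂ = cos²φ₂ / cos²φ₁.
cos²φ₂ / cos²φ₁ = 12.75  ⇒  cos φ₁ = cos 17.6° / √12.75 = 0.9532/3.571 = 0.2669.
φ₁ = arccos(0.2669) ≈ 74.5°.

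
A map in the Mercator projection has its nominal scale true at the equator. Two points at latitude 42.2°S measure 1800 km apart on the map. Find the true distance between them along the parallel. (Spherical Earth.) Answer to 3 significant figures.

1330 km

For Mercator, h = k = sec φ (a conformal cylindrical projection has a single point scale, 1/cos φ).
Along the parallel at 42.2°, map distances are exaggerated by k = sec 42.2° = 1.350.
True distance = 1800 / 1.350 = 1800 × cos 42.2° ≈ 1330 km.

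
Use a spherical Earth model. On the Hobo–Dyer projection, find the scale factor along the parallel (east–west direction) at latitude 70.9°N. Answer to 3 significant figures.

Hobo–Dyer is a cylindrical equal-area projection with standard parallels at ±37.5°. A cylindrical equal-area projection with standard parallel φ₀ has meridian scale h = cos φ / cos φ₀ and parallel scale k = cos φ₀ / cos φ (so areas are preserved, h·k = 1).
k = cos 37.5° / cos 70.9° = 0.7934/0.3272 = 2.425.

2.42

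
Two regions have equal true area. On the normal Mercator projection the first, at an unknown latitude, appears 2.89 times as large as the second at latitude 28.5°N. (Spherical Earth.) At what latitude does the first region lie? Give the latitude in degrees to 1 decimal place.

For equal true areas on Mercator, apparent areas scale as sec²φ, so the ratio is cos²φ₂ / cos²φ₁.
cos²φ₂ / cos²φ₁ = 2.89  ⇒  cos φ₁ = cos 28.5° / √2.89 = 0.8788/1.700 = 0.5170.
φ₁ = arccos(0.5170) ≈ 58.9°.

58.9°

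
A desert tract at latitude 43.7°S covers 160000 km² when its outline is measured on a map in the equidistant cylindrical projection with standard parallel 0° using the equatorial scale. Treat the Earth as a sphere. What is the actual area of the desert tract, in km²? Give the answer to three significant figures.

116000 km²

For the equirectangular projection with φ₀ = 0 (plate carrée), h = 1 along meridians and k = sec φ along parallels.
Areal scale = h·k = 1 × sec φ; at 43.7°, h = 1.000, k = 1.383, so h·k = 1.383.
True area = apparent / (areal scale) = 160000 / 1.383 ≈ 116000 km².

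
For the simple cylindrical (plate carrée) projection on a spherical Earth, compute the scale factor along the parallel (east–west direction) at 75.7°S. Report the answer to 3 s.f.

4.05

In the plate carrée (x = Rλ, y = Rφ), meridians are true-scale (h = 1) and parallels are stretched by k = sec φ.
k = 1/cos 75.7° = 1/0.2470 = 4.049.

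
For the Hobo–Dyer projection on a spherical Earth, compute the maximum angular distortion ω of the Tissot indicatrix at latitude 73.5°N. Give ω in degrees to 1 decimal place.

101.2°

Hobo–Dyer is a cylindrical equal-area projection with standard parallels at ±37.5°. Cylindrical equal-area (φ₀ = 37.5°): h = cos φ / cos 37.5° along meridians, k = cos 37.5° / cos φ along parallels; h·k = 1.
At 73.5°: h = 0.3580, k = 2.793; principal scales a = 2.793, b = 0.3580.
sin(ω/2) = (a − b)/(a + b) = 2.435/3.151 = 0.7728, so ω = 2 arcsin(0.7728) ≈ 101.2°.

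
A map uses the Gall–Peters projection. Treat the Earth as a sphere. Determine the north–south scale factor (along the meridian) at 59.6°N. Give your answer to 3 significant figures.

Gall–Peters is a cylindrical equal-area projection with standard parallels at ±45°. For cylindrical equal-area with standard parallel φ₀, h = cos φ / cos φ₀ and k = cos φ₀ / cos φ, so h·k = 1.
h = cos 59.6° / cos 45° = 0.5060/0.7071 = 0.7156.

0.716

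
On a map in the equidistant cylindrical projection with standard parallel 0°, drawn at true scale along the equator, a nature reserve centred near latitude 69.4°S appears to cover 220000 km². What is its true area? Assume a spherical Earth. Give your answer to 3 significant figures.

77400 km²

For the equirectangular projection with φ₀ = 0 (plate carrée), h = 1 along meridians and k = sec φ along parallels.
Areal scale = h·k = 1 × sec φ; at 69.4°, h = 1.000, k = 2.842, so h·k = 2.842.
True area = apparent / (areal scale) = 220000 / 2.842 ≈ 77400 km².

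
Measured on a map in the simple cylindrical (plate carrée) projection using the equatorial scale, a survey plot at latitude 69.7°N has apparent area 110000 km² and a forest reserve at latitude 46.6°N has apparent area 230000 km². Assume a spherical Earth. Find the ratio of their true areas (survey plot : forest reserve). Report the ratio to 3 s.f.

0.241

On the plate carrée, areal scale = h·k = 1 × sec φ, so true area = apparent × cos φ.
True area of survey plot: 110000 × cos(69.7°) = 110000 × 0.3469 = 38160 km².
True area of forest reserve: 230000 × cos(46.6°) = 230000 × 0.6871 = 158000 km².
Ratio = 38160 / 158000 ≈ 0.241.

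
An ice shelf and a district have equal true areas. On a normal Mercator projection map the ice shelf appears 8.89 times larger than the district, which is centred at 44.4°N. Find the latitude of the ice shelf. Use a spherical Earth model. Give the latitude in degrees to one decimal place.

76.1°

On Mercator, (apparent₁)/(apparent₂) = sec²φ₁ / sec²φ₂ when true areas are equal.
cos²φ₂ / cos²φ₁ = 8.89  ⇒  cos φ₁ = cos 44.4° / √8.89 = 0.7145/2.982 = 0.2396.
φ₁ = arccos(0.2396) ≈ 76.1°.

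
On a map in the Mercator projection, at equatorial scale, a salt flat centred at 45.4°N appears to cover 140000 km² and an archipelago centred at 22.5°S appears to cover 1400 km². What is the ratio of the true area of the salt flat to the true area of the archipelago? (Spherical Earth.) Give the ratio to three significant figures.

57.8

Since Mercator area scale is 1/cos²φ, the true area equals the apparent area multiplied by cos²φ.
True area of salt flat: 140000 × cos²(45.4°) = 140000 × 0.4930 = 69020 km².
True area of archipelago: 1400 × cos²(22.5°) = 1400 × 0.8536 = 1195 km².
Ratio = 69020 / 1195 ≈ 57.8.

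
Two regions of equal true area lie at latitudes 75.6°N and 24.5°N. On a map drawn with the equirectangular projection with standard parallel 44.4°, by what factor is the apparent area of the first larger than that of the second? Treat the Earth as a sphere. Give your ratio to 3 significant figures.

The equidistant cylindrical projection with φ₀ = 44.4° has h = 1 (meridians true) and k = cos φ₀ / cos φ along parallels.
Areal scale at 75.6°: h·k = 1.000 × 2.873 = 2.873.
Areal scale at 24.5°: h·k = 1.000 × 0.7852 = 0.7852.
Ratio = 2.873/0.7852 ≈ 3.66.

3.66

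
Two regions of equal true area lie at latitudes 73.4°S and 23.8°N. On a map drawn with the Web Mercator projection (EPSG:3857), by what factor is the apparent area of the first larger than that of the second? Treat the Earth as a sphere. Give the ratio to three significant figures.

10.3

On Mercator, area is exaggerated by sec²φ = 1/cos²φ.
At 73.4°: sec²(73.4°) = 1/0.2857² = 12.25.
At 23.8°: sec²(23.8°) = 1/0.9150² = 1.195.
Ratio = 12.25/1.195 = cos²(23.8°)/cos²(73.4°) ≈ 10.3.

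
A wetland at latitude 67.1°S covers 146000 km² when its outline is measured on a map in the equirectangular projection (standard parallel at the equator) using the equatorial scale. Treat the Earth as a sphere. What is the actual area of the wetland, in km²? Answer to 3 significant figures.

For the equirectangular projection with φ₀ = 0 (plate carrée), h = 1 along meridians and k = sec φ along parallels.
Areal scale = h·k = 1 × sec φ; at 67.1°, h = 1.000, k = 2.570, so h·k = 2.570.
True area = apparent / (areal scale) = 146000 / 2.570 ≈ 56800 km².

56800 km²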